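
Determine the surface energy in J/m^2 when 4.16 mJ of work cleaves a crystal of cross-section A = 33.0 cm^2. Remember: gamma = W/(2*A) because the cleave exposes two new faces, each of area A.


Convert: A = 33.0 cm^2 = 0.0033 m^2, W = 4.16 mJ = 0.00416 J
Cleaving exposes two faces of area A, so total new surface = 2*A and gamma = W / (2*A)
gamma = 0.00416 / (2 * 0.0033)
gamma = 0.63 J/m^2

0.63


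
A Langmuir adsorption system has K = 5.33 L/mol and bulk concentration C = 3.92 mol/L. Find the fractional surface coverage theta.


Langmuir isotherm: theta = K*C / (1 + K*C)
K*C = 5.33 * 3.92 = 20.8936
theta = 20.8936 / (1 + 20.8936) = 20.8936 / 21.8936
theta = 0.9543

0.9543


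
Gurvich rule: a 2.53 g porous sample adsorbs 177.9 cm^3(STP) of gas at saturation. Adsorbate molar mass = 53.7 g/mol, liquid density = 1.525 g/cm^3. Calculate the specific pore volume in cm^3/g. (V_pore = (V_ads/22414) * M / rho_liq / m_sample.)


Moles adsorbed n = V_ads / 22414 = 177.9 / 22414 = 7.937004e-03 mol
Liquid volume V_liq = n * M / rho_liq = 7.937004e-03 * 53.7 / 1.525 = 0.27949 cm^3
Specific pore volume V_pore = V_liq / m_sample = 0.27949 / 2.53
V_pore = 0.1105 cm^3/g

0.1105


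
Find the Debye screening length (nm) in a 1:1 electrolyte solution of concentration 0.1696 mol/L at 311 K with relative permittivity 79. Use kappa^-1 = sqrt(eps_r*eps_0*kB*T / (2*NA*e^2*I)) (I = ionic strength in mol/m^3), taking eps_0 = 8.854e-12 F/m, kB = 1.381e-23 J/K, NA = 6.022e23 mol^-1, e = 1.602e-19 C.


Ionic strength I = 0.1696 * 1^2 * 1000 = 169.6 mol/m^3
kappa^-1 = sqrt(79 * 8.854e-12 * 1.381e-23 * 311 / (2 * 6.022e23 * (1.602e-19)^2 * 169.6))
kappa^-1 = 0.757 nm

0.757


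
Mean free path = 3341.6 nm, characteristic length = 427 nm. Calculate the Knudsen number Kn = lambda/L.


Knudsen number Kn = lambda / L
Kn = 3341.6 / 427
Kn = 7.8258

7.8258


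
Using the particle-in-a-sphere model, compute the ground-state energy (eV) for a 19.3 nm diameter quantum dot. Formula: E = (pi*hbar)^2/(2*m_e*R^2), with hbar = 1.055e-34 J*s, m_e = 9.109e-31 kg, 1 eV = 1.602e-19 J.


Radius R = 19.3/2 = 9.65 nm = 9.65e-09 m
E = (pi * 1.055e-34)^2 / (2 * 9.109e-31 * (9.65e-09)^2)
E(J) = 6.47514e-22
E = E(J) / 1.602e-19 = 0.004 eV

0.004


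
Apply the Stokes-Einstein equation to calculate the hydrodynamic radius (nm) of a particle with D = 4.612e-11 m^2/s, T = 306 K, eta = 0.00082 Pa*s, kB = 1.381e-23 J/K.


Stokes-Einstein: R = kB*T / (6*pi*eta*D)
R = 1.381e-23 * 306 / (6 * pi * 0.00082 * 4.612e-11)
R = 5.92804e-09 m = 5.93 nm

5.93


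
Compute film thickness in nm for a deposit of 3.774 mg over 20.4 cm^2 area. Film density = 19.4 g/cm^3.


Convert: m = 3.774 mg = 3.7740e-06 kg, A = 20.4 cm^2 = 2.0400e-03 m^2, rho = 19.4 g/cm^3 = 19400 kg/m^3
t = m / (A * rho)
t = 3.7740e-06 / (2.0400e-03 * 19400)
t = 9.5361e-08 m = 95.4 nm

95.4


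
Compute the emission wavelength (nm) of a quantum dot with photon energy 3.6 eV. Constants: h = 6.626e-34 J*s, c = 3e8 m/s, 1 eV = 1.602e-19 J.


Convert energy: E = 3.6 eV = 3.6 * 1.602e-19 = 5.7672e-19 J
lambda = h*c / E = 6.626e-34 * 3e8 / 5.7672e-19
lambda = 3.44673e-07 m = 344.7 nm

344.7


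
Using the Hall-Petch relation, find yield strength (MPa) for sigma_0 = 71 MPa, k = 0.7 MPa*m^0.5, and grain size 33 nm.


d = 33 nm = 3.3e-08 m
sqrt(d) = 0.000181659
Hall-Petch contribution = k / sqrt(d) = 0.7 / 0.000181659 = 3853.4 MPa
sigma = sigma_0 + k/sqrt(d) = 71 + 3853.4 = 3924.4 MPa

3924.4


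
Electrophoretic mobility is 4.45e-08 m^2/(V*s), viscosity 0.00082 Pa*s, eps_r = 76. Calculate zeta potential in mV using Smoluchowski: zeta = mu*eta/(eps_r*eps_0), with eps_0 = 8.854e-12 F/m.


Smoluchowski equation: zeta = mu * eta / (eps_r * eps_0)
zeta = 4.45e-08 * 0.00082 / (76 * 8.854e-12)
zeta = 0.054228 V = 54.23 mV

54.23


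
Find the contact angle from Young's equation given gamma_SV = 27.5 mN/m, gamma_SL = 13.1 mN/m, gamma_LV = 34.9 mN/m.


cos(theta) = (gamma_SV - gamma_SL) / gamma_LV
cos(theta) = (27.5 - 13.1) / 34.9
cos(theta) = 0.412607
theta = arccos(0.412607) = 65.63 degrees

65.63


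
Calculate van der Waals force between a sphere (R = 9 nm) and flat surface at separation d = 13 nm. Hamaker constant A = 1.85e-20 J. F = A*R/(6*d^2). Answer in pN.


Convert to SI: R = 9 nm = 9e-09 m, d = 13 nm = 1.3e-08 m
F = A * R / (6 * d^2)
F = 1.85e-20 * 9e-09 / (6 * (1.3e-08)^2)
F = 1.64201e-13 N = 0.164 pN

0.164


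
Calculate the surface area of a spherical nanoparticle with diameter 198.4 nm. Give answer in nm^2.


Radius r = 198.4/2 = 99.2 nm
Surface area SA = 4 * pi * r^2
SA = 4 * pi * (99.2)^2
SA = 123661.13 nm^2

123661.13


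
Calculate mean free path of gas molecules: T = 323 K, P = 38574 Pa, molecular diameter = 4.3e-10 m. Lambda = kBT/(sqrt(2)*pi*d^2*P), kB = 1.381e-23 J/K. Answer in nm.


Mean free path: lambda = kB*T / (sqrt(2) * pi * d^2 * P)
lambda = 1.381e-23 * 323 / (sqrt(2) * pi * (4.3e-10)^2 * 38574)
lambda = 1.40767e-07 m
lambda = 140.77 nm

140.77


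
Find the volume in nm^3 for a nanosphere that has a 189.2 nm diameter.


Radius r = 189.2/2 = 94.6 nm
Volume V = (4/3) * pi * r^3
V = (4/3) * pi * (94.6)^3
V = 3546190.14 nm^3

3546190.14


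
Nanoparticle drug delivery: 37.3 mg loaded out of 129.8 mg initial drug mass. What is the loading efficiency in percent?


Drug loading efficiency = (drug loaded / drug initial) * 100
DLE = 37.3 / 129.8 * 100
DLE = 0.2874 * 100
DLE = 28.74%

28.74


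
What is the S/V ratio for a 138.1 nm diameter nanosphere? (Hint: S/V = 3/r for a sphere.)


Radius r = 138.1/2 = 69.05 nm
S/V = 3 / r = 3 / 69.05
S/V = 0.0434 nm^-1

0.0434


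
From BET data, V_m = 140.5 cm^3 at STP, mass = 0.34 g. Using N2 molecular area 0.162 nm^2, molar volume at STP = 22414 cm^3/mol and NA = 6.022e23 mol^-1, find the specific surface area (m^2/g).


Number of moles in monolayer = V_m / 22414 = 140.5 / 22414 = 0.0062684
Number of molecules = moles * NA = 0.0062684 * 6.022e23
SA = molecules * sigma / mass
SA = (140.5 / 22414) * 6.022e23 * 0.162e-18 / 0.34
SA = 1798.6 m^2/g

1798.6


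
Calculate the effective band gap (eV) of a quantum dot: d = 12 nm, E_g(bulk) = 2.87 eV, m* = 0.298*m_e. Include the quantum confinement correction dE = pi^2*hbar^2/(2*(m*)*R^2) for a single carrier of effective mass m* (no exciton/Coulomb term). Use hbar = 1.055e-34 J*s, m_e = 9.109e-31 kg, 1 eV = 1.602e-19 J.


Radius R = 12/2 nm = 6e-09 m
Confinement energy dE = pi^2 * hbar^2 / (2 * m_eff * m_e * R^2)
dE = pi^2 * (1.055e-34)^2 / (2 * 0.298 * 9.109e-31 * (6e-09)^2) J, divided by 1.602e-19 J/eV
dE = 0.0351 eV
Total band gap = E_g(bulk) + dE = 2.87 + 0.0351 = 2.9051 eV

2.9051


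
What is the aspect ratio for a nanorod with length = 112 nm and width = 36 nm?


Aspect ratio AR = length / diameter
AR = 112 / 36
AR = 3.11

3.11


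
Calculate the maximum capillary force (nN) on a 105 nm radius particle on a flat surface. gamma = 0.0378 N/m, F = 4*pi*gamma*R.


Convert radius: R = 105 nm = 1.05e-07 m
F = 4 * pi * gamma * R
F = 4 * pi * 0.0378 * 1.05e-07
F = 4.98759e-08 N = 49.8759 nN

49.8759


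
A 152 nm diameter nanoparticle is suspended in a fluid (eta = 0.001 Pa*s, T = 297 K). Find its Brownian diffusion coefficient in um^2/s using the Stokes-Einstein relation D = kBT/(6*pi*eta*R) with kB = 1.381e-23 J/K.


Radius R = 152/2 = 76 nm = 7.6e-08 m
D = kB*T / (6*pi*eta*R)
D = 1.381e-23 * 297 / (6 * pi * 0.001 * 7.6e-08)
D = 2.86309e-12 m^2/s = 2.863 um^2/s

2.863


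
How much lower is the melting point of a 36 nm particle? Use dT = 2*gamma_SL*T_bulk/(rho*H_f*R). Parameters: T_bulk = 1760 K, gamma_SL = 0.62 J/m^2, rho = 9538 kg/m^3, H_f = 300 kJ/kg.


Radius R = 36/2 = 18 nm = 1.8e-08 m
Convert H_f = 300 kJ/kg = 300000 J/kg
dT = 2 * gamma_SL * T_bulk / (rho * H_f * R)
dT = 2 * 0.62 * 1760 / (9538 * 300000 * 1.8e-08)
dT = 42.4 K

42.4


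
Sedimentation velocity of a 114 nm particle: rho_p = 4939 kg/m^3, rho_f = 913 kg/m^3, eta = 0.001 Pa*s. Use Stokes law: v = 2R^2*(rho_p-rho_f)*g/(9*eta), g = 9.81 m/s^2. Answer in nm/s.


Radius R = 114/2 nm = 5.7e-08 m
Density difference = 4939 - 913 = 4026 kg/m^3
v = 2 * R^2 * (rho_p - rho_f) * g / (9 * eta)
v = 2 * (5.7e-08)^2 * 4026 * 9.81 / (9 * 0.001)
v = 2.85154e-08 m/s = 28.5154 nm/s

28.5154


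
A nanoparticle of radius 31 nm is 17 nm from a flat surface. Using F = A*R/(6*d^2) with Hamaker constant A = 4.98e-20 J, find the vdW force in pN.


Convert to SI: R = 31 nm = 3.1e-08 m, d = 17 nm = 1.7e-08 m
F = A * R / (6 * d^2)
F = 4.98e-20 * 3.1e-08 / (6 * (1.7e-08)^2)
F = 8.90311e-13 N = 0.89 pN

0.89


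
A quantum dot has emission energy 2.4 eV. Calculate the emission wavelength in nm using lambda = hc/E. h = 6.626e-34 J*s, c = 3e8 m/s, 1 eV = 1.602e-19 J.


Convert energy: E = 2.4 eV = 2.4 * 1.602e-19 = 3.8448e-19 J
lambda = h*c / E = 6.626e-34 * 3e8 / 3.8448e-19
lambda = 5.1701e-07 m = 517.0 nm

517.0


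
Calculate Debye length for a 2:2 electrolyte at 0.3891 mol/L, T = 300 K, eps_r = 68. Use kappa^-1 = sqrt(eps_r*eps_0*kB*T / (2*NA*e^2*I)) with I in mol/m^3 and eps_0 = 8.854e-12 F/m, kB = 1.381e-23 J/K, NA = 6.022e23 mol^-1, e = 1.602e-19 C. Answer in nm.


Ionic strength I = 0.3891 * 2^2 * 1000 = 1556.4 mol/m^3
kappa^-1 = sqrt(68 * 8.854e-12 * 1.381e-23 * 300 / (2 * 6.022e23 * (1.602e-19)^2 * 1556.4))
kappa^-1 = 0.228 nm

0.228


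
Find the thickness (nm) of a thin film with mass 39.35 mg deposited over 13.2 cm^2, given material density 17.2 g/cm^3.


Convert: m = 39.35 mg = 3.9350e-05 kg, A = 13.2 cm^2 = 1.3200e-03 m^2, rho = 17.2 g/cm^3 = 17200 kg/m^3
t = m / (A * rho)
t = 3.9350e-05 / (1.3200e-03 * 17200)
t = 1.7332e-06 m = 1733.2 nm

1733.2


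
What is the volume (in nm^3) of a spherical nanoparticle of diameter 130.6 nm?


Radius r = 130.6/2 = 65.3 nm
Volume V = (4/3) * pi * r^3
V = (4/3) * pi * (65.3)^3
V = 1166348.01 nm^3

1166348.01


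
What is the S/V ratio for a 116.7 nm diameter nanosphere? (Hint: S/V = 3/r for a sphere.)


Radius r = 116.7/2 = 58.35 nm
S/V = 3 / r = 3 / 58.35
S/V = 0.0514 nm^-1

0.0514


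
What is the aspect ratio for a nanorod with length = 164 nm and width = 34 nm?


Aspect ratio AR = length / diameter
AR = 164 / 34
AR = 4.82

4.82


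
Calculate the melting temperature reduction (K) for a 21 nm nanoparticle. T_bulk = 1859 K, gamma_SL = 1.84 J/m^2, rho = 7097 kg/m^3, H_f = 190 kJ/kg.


Radius R = 21/2 = 10.5 nm = 1.05e-08 m
Convert H_f = 190 kJ/kg = 190000 J/kg
dT = 2 * gamma_SL * T_bulk / (rho * H_f * R)
dT = 2 * 1.84 * 1859 / (7097 * 190000 * 1.05e-08)
dT = 483.2 K

483.2


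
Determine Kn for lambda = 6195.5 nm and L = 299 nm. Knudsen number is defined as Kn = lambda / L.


Knudsen number Kn = lambda / L
Kn = 6195.5 / 299
Kn = 20.7207

20.7207


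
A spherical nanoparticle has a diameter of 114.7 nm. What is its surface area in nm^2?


Radius r = 114.7/2 = 57.35 nm
Surface area SA = 4 * pi * r^2
SA = 4 * pi * (57.35)^2
SA = 41331.08 nm^2

41331.08


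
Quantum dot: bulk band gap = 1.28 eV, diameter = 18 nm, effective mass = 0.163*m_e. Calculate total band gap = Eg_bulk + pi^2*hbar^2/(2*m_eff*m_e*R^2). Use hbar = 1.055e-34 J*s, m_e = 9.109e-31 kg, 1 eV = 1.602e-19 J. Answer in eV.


Radius R = 18/2 nm = 9e-09 m
Confinement energy dE = pi^2 * hbar^2 / (2 * m_eff * m_e * R^2)
dE = pi^2 * (1.055e-34)^2 / (2 * 0.163 * 9.109e-31 * (9e-09)^2) J, divided by 1.602e-19 J/eV
dE = 0.0285 eV
Total band gap = E_g(bulk) + dE = 1.28 + 0.0285 = 1.3085 eV

1.3085


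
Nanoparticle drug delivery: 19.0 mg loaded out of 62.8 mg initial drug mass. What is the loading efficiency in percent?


Drug loading efficiency = (drug loaded / drug initial) * 100
DLE = 19.0 / 62.8 * 100
DLE = 0.3025 * 100
DLE = 30.25%

30.25


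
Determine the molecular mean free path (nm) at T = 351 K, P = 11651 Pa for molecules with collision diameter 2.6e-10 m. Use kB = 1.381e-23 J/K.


Mean free path: lambda = kB*T / (sqrt(2) * pi * d^2 * P)
lambda = 1.381e-23 * 351 / (sqrt(2) * pi * (2.6e-10)^2 * 11651)
lambda = 1.38524e-06 m
lambda = 1385.24 nm

1385.24


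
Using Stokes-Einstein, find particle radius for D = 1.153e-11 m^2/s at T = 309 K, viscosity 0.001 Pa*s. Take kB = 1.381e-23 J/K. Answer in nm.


Stokes-Einstein: R = kB*T / (6*pi*eta*D)
R = 1.381e-23 * 309 / (6 * pi * 0.001 * 1.153e-11)
R = 1.96346e-08 m = 19.63 nm

19.63


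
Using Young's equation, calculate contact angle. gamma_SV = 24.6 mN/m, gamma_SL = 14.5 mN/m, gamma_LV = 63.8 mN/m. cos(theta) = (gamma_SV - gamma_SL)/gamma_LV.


cos(theta) = (gamma_SV - gamma_SL) / gamma_LV
cos(theta) = (24.6 - 14.5) / 63.8
cos(theta) = 0.158307
theta = arccos(0.158307) = 80.89 degrees

80.89


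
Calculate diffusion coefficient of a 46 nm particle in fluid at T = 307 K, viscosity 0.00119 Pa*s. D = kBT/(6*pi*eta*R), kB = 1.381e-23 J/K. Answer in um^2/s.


Radius R = 46/2 = 23 nm = 2.3e-08 m
D = kB*T / (6*pi*eta*R)
D = 1.381e-23 * 307 / (6 * pi * 0.00119 * 2.3e-08)
D = 8.21781e-12 m^2/s = 8.218 um^2/s

8.218


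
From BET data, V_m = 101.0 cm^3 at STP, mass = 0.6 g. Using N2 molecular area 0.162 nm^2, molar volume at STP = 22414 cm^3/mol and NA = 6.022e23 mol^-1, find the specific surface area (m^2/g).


Number of moles in monolayer = V_m / 22414 = 101.0 / 22414 = 0.00450611
Number of molecules = moles * NA = 0.00450611 * 6.022e23
SA = molecules * sigma / mass
SA = (101.0 / 22414) * 6.022e23 * 0.162e-18 / 0.6
SA = 732.7 m^2/g

732.7


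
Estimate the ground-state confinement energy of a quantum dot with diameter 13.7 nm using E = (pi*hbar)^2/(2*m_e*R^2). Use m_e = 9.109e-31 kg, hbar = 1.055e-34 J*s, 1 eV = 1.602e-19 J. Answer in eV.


Radius R = 13.7/2 = 6.85 nm = 6.85e-09 m
E = (pi * 1.055e-34)^2 / (2 * 9.109e-31 * (6.85e-09)^2)
E(J) = 1.28506e-21
E = E(J) / 1.602e-19 = 0.008 eV

0.008


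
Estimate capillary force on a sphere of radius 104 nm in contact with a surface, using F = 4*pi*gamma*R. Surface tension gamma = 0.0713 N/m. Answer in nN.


Convert radius: R = 104 nm = 1.04e-07 m
F = 4 * pi * gamma * R
F = 4 * pi * 0.0713 * 1.04e-07
F = 9.31822e-08 N = 93.1822 nN

93.1822


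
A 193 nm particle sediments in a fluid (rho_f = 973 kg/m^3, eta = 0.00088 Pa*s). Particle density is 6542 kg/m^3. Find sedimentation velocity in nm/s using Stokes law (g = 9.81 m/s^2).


Radius R = 193/2 nm = 9.65e-08 m
Density difference = 6542 - 973 = 5569 kg/m^3
v = 2 * R^2 * (rho_p - rho_f) * g / (9 * eta)
v = 2 * (9.65e-08)^2 * 5569 * 9.81 / (9 * 0.00088)
v = 1.28471e-07 m/s = 128.4712 nm/s

128.4712


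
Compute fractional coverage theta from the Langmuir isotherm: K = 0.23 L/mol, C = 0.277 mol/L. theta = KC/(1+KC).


Langmuir isotherm: theta = K*C / (1 + K*C)
K*C = 0.23 * 0.277 = 0.06371
theta = 0.06371 / (1 + 0.06371) = 0.06371 / 1.06371
theta = 0.0599

0.0599


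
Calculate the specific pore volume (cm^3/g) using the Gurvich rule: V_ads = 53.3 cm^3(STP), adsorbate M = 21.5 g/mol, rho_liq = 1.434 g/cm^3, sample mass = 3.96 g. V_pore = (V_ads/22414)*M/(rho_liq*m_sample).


Moles adsorbed n = V_ads / 22414 = 53.3 / 22414 = 2.377978e-03 mol
Liquid volume V_liq = n * M / rho_liq = 2.377978e-03 * 21.5 / 1.434 = 0.03565 cm^3
Specific pore volume V_pore = V_liq / m_sample = 0.03565 / 3.96
V_pore = 0.009 cm^3/g

0.009


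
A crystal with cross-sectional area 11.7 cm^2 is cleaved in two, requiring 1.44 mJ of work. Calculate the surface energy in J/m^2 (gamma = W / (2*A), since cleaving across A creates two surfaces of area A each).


Convert: A = 11.7 cm^2 = 0.00117 m^2, W = 1.44 mJ = 0.00144 J
Cleaving exposes two faces of area A, so total new surface = 2*A and gamma = W / (2*A)
gamma = 0.00144 / (2 * 0.00117)
gamma = 0.615 J/m^2

0.615


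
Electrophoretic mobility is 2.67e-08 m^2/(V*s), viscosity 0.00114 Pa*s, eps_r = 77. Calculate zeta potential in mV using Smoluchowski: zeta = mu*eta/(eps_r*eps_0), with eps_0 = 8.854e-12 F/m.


Smoluchowski equation: zeta = mu * eta / (eps_r * eps_0)
zeta = 2.67e-08 * 0.00114 / (77 * 8.854e-12)
zeta = 0.044646 V = 44.65 mV

44.65


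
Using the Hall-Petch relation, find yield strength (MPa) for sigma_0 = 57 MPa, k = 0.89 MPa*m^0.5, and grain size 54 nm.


d = 54 nm = 5.4e-08 m
sqrt(d) = 0.000232379
Hall-Petch contribution = k / sqrt(d) = 0.89 / 0.000232379 = 3830.0 MPa
sigma = sigma_0 + k/sqrt(d) = 57 + 3830.0 = 3887.0 MPa

3887.0


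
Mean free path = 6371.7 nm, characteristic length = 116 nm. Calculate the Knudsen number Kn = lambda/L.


Knudsen number Kn = lambda / L
Kn = 6371.7 / 116
Kn = 54.9284

54.9284


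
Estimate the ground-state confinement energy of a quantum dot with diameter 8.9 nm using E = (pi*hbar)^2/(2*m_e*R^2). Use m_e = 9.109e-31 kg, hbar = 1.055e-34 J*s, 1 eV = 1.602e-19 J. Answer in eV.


Radius R = 8.9/2 = 4.45 nm = 4.45e-09 m
E = (pi * 1.055e-34)^2 / (2 * 9.109e-31 * (4.45e-09)^2)
E(J) = 3.04498e-21
E = E(J) / 1.602e-19 = 0.019 eV

0.019


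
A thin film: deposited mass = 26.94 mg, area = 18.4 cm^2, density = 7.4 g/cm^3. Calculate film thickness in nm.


Convert: m = 26.94 mg = 2.6940e-05 kg, A = 18.4 cm^2 = 1.8400e-03 m^2, rho = 7.4 g/cm^3 = 7400 kg/m^3
t = m / (A * rho)
t = 2.6940e-05 / (1.8400e-03 * 7400)
t = 1.9786e-06 m = 1978.6 nm

1978.6


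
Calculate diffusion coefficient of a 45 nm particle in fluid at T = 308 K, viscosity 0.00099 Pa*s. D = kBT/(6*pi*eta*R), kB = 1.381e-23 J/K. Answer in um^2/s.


Radius R = 45/2 = 22.5 nm = 2.25e-08 m
D = kB*T / (6*pi*eta*R)
D = 1.381e-23 * 308 / (6 * pi * 0.00099 * 2.25e-08)
D = 1.01304e-11 m^2/s = 10.13 um^2/s

10.13


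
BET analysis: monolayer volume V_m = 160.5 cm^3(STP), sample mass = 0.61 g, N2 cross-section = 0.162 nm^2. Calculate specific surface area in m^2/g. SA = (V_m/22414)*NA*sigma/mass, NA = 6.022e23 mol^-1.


Number of moles in monolayer = V_m / 22414 = 160.5 / 22414 = 0.0071607
Number of molecules = moles * NA = 0.0071607 * 6.022e23
SA = molecules * sigma / mass
SA = (160.5 / 22414) * 6.022e23 * 0.162e-18 / 0.61
SA = 1145.2 m^2/g

1145.2


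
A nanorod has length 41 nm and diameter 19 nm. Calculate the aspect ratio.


Aspect ratio AR = length / diameter
AR = 41 / 19
AR = 2.16

2.16


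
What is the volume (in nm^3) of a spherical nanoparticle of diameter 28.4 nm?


Radius r = 28.4/2 = 14.2 nm
Volume V = (4/3) * pi * r^3
V = (4/3) * pi * (14.2)^3
V = 11993.71 nm^3

11993.71


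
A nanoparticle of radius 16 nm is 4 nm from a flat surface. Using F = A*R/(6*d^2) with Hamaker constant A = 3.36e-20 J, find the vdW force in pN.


Convert to SI: R = 16 nm = 1.6e-08 m, d = 4 nm = 4e-09 m
F = A * R / (6 * d^2)
F = 3.36e-20 * 1.6e-08 / (6 * (4e-09)^2)
F = 5.6e-12 N = 5.6 pN

5.6


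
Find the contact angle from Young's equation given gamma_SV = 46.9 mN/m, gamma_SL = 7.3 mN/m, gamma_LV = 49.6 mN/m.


cos(theta) = (gamma_SV - gamma_SL) / gamma_LV
cos(theta) = (46.9 - 7.3) / 49.6
cos(theta) = 0.798387
theta = arccos(0.798387) = 37.02 degrees

37.02


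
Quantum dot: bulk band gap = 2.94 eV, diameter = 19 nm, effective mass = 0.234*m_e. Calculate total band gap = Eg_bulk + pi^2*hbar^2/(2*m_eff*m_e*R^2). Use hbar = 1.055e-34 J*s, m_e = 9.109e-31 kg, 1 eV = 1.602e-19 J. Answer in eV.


Radius R = 19/2 nm = 9.5e-09 m
Confinement energy dE = pi^2 * hbar^2 / (2 * m_eff * m_e * R^2)
dE = pi^2 * (1.055e-34)^2 / (2 * 0.234 * 9.109e-31 * (9.5e-09)^2) J, divided by 1.602e-19 J/eV
dE = 0.0178 eV
Total band gap = E_g(bulk) + dE = 2.94 + 0.0178 = 2.9578 eV

2.9578


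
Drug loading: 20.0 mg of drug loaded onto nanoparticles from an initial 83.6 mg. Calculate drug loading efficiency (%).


Drug loading efficiency = (drug loaded / drug initial) * 100
DLE = 20.0 / 83.6 * 100
DLE = 0.2392 * 100
DLE = 23.92%

23.92


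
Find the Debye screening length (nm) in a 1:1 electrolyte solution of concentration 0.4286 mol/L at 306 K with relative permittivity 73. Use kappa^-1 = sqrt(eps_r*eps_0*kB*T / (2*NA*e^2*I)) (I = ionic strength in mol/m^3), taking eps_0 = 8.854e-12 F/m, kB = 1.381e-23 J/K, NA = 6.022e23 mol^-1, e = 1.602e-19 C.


Ionic strength I = 0.4286 * 1^2 * 1000 = 428.6 mol/m^3
kappa^-1 = sqrt(73 * 8.854e-12 * 1.381e-23 * 306 / (2 * 6.022e23 * (1.602e-19)^2 * 428.6))
kappa^-1 = 0.454 nm

0.454


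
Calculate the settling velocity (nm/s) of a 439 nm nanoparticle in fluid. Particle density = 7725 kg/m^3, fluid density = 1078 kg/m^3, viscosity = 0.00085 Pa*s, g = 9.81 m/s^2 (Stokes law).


Radius R = 439/2 nm = 2.195e-07 m
Density difference = 7725 - 1078 = 6647 kg/m^3
v = 2 * R^2 * (rho_p - rho_f) * g / (9 * eta)
v = 2 * (2.195e-07)^2 * 6647 * 9.81 / (9 * 0.00085)
v = 8.21358e-07 m/s = 821.3576 nm/s

821.3576


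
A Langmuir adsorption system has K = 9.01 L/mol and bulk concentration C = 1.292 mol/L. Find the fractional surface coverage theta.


Langmuir isotherm: theta = K*C / (1 + K*C)
K*C = 9.01 * 1.292 = 11.64092
theta = 11.64092 / (1 + 11.64092) = 11.64092 / 12.64092
theta = 0.9209

0.9209


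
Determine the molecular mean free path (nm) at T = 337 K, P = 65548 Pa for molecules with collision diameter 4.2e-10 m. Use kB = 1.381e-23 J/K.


Mean free path: lambda = kB*T / (sqrt(2) * pi * d^2 * P)
lambda = 1.381e-23 * 337 / (sqrt(2) * pi * (4.2e-10)^2 * 65548)
lambda = 9.05943e-08 m
lambda = 90.59 nm

90.59


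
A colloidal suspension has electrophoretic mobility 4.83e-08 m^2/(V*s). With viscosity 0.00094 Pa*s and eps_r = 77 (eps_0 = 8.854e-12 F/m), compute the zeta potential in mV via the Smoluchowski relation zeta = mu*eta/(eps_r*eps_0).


Smoluchowski equation: zeta = mu * eta / (eps_r * eps_0)
zeta = 4.83e-08 * 0.00094 / (77 * 8.854e-12)
zeta = 0.066595 V = 66.6 mV

66.6


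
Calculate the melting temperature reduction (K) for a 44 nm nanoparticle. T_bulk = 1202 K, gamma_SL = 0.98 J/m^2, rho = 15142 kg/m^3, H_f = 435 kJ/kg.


Radius R = 44/2 = 22 nm = 2.2e-08 m
Convert H_f = 435 kJ/kg = 435000 J/kg
dT = 2 * gamma_SL * T_bulk / (rho * H_f * R)
dT = 2 * 0.98 * 1202 / (15142 * 435000 * 2.2e-08)
dT = 16.3 K

16.3


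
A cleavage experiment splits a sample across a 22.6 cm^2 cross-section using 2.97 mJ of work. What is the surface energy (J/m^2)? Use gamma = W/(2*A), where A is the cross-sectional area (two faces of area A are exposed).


Convert: A = 22.6 cm^2 = 0.00226 m^2, W = 2.97 mJ = 0.00297 J
Cleaving exposes two faces of area A, so total new surface = 2*A and gamma = W / (2*A)
gamma = 0.00297 / (2 * 0.00226)
gamma = 0.657 J/m^2

0.657


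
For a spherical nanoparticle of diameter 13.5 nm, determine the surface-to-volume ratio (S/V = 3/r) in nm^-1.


Radius r = 13.5/2 = 6.75 nm
S/V = 3 / r = 3 / 6.75
S/V = 0.4444 nm^-1

0.4444


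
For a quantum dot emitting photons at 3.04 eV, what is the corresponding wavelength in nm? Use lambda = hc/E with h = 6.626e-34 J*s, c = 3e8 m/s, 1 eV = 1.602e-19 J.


Convert energy: E = 3.04 eV = 3.04 * 1.602e-19 = 4.87008e-19 J
lambda = h*c / E = 6.626e-34 * 3e8 / 4.87008e-19
lambda = 4.08166e-07 m = 408.2 nm

408.2


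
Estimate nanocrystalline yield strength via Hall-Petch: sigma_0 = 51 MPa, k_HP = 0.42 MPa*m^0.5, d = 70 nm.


d = 70 nm = 7e-08 m
sqrt(d) = 0.0002645751
Hall-Petch contribution = k / sqrt(d) = 0.42 / 0.0002645751 = 1587.5 MPa
sigma = sigma_0 + k/sqrt(d) = 51 + 1587.5 = 1638.5 MPa

1638.5


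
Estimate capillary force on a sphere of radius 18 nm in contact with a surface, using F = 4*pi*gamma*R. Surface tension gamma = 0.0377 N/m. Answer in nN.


Convert radius: R = 18 nm = 1.8e-08 m
F = 4 * pi * gamma * R
F = 4 * pi * 0.0377 * 1.8e-08
F = 8.52754e-09 N = 8.5275 nN

8.5275


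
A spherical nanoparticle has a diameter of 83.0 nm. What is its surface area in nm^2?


Radius r = 83.0/2 = 41.5 nm
Surface area SA = 4 * pi * r^2
SA = 4 * pi * (41.5)^2
SA = 21642.43 nm^2

21642.43


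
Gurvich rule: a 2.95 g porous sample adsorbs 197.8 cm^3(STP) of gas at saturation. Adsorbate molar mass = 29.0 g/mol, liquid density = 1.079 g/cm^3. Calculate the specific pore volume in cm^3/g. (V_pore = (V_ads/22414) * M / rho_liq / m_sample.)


Moles adsorbed n = V_ads / 22414 = 197.8 / 22414 = 8.824842e-03 mol
Liquid volume V_liq = n * M / rho_liq = 8.824842e-03 * 29.0 / 1.079 = 0.23718 cm^3
Specific pore volume V_pore = V_liq / m_sample = 0.23718 / 2.95
V_pore = 0.0804 cm^3/g

0.0804


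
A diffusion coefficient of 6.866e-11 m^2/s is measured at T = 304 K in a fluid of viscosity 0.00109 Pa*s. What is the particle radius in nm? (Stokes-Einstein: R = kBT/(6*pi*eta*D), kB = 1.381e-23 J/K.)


Stokes-Einstein: R = kB*T / (6*pi*eta*D)
R = 1.381e-23 * 304 / (6 * pi * 0.00109 * 6.866e-11)
R = 2.97602e-09 m = 2.98 nm

2.98


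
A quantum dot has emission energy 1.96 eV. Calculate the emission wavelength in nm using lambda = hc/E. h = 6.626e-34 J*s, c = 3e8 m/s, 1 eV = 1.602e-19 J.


Convert energy: E = 1.96 eV = 1.96 * 1.602e-19 = 3.13992e-19 J
lambda = h*c / E = 6.626e-34 * 3e8 / 3.13992e-19
lambda = 6.33073e-07 m = 633.1 nm

633.1


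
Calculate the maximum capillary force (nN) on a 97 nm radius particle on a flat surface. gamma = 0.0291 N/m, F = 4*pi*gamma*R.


Convert radius: R = 97 nm = 9.7e-08 m
F = 4 * pi * gamma * R
F = 4 * pi * 0.0291 * 9.7e-08
F = 3.54711e-08 N = 35.4711 nN

35.4711


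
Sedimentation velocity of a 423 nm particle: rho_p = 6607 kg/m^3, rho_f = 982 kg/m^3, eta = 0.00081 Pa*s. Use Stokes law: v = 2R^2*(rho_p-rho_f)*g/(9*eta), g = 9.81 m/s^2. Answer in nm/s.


Radius R = 423/2 nm = 2.115e-07 m
Density difference = 6607 - 982 = 5625 kg/m^3
v = 2 * R^2 * (rho_p - rho_f) * g / (9 * eta)
v = 2 * (2.115e-07)^2 * 5625 * 9.81 / (9 * 0.00081)
v = 6.77197e-07 m/s = 677.1966 nm/s

677.1966


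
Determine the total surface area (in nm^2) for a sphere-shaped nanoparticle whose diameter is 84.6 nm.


Radius r = 84.6/2 = 42.3 nm
Surface area SA = 4 * pi * r^2
SA = 4 * pi * (42.3)^2
SA = 22484.88 nm^2

22484.88


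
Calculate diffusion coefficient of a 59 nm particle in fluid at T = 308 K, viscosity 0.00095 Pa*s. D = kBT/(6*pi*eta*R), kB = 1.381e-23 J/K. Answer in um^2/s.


Radius R = 59/2 = 29.5 nm = 2.95e-08 m
D = kB*T / (6*pi*eta*R)
D = 1.381e-23 * 308 / (6 * pi * 0.00095 * 2.95e-08)
D = 8.05189e-12 m^2/s = 8.052 um^2/s

8.052


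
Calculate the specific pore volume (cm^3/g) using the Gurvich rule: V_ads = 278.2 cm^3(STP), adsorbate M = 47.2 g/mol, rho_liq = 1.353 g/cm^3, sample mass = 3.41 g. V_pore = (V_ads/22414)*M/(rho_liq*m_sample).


Moles adsorbed n = V_ads / 22414 = 278.2 / 22414 = 1.241189e-02 mol
Liquid volume V_liq = n * M / rho_liq = 1.241189e-02 * 47.2 / 1.353 = 0.43299 cm^3
Specific pore volume V_pore = V_liq / m_sample = 0.43299 / 3.41
V_pore = 0.127 cm^3/g

0.127


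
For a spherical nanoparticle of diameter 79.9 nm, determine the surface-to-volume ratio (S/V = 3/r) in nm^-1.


Radius r = 79.9/2 = 39.95 nm
S/V = 3 / r = 3 / 39.95
S/V = 0.0751 nm^-1

0.0751


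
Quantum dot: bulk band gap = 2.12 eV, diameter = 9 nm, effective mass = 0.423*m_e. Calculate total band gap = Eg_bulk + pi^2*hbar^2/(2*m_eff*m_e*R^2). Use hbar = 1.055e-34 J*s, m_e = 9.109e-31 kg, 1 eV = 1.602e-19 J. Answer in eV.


Radius R = 9/2 nm = 4.5e-09 m
Confinement energy dE = pi^2 * hbar^2 / (2 * m_eff * m_e * R^2)
dE = pi^2 * (1.055e-34)^2 / (2 * 0.423 * 9.109e-31 * (4.5e-09)^2) J, divided by 1.602e-19 J/eV
dE = 0.0439 eV
Total band gap = E_g(bulk) + dE = 2.12 + 0.0439 = 2.1639 eV

2.1639


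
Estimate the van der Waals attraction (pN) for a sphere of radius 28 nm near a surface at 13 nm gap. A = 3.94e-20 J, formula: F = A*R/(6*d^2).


Convert to SI: R = 28 nm = 2.8e-08 m, d = 13 nm = 1.3e-08 m
F = A * R / (6 * d^2)
F = 3.94e-20 * 2.8e-08 / (6 * (1.3e-08)^2)
F = 1.08797e-12 N = 1.088 pN

1.088


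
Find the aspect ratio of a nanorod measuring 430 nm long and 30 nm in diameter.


Aspect ratio AR = length / diameter
AR = 430 / 30
AR = 14.33

14.33


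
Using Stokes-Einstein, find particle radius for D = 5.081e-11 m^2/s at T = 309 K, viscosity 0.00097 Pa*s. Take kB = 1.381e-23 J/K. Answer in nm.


Stokes-Einstein: R = kB*T / (6*pi*eta*D)
R = 1.381e-23 * 309 / (6 * pi * 0.00097 * 5.081e-11)
R = 4.59336e-09 m = 4.59 nm

4.59


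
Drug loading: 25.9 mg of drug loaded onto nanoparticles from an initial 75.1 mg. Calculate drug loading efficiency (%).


Drug loading efficiency = (drug loaded / drug initial) * 100
DLE = 25.9 / 75.1 * 100
DLE = 0.3449 * 100
DLE = 34.49%

34.49


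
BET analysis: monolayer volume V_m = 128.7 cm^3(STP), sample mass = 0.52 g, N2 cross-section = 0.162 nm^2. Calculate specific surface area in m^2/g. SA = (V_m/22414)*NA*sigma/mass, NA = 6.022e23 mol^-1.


Number of moles in monolayer = V_m / 22414 = 128.7 / 22414 = 0.00574195
Number of molecules = moles * NA = 0.00574195 * 6.022e23
SA = molecules * sigma / mass
SA = (128.7 / 22414) * 6.022e23 * 0.162e-18 / 0.52
SA = 1077.2 m^2/g

1077.2


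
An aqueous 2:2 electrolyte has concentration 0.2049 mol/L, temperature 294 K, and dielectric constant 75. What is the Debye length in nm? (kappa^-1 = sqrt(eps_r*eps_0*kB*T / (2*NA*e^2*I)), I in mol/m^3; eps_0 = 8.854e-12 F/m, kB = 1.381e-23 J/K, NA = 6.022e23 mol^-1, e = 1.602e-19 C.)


Ionic strength I = 0.2049 * 2^2 * 1000 = 819.6 mol/m^3
kappa^-1 = sqrt(75 * 8.854e-12 * 1.381e-23 * 294 / (2 * 6.022e23 * (1.602e-19)^2 * 819.6))
kappa^-1 = 0.326 nm

0.326


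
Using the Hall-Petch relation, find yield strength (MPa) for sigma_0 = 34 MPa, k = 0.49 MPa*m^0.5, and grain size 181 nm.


d = 181 nm = 1.81e-07 m
sqrt(d) = 0.0004254409
Hall-Petch contribution = k / sqrt(d) = 0.49 / 0.0004254409 = 1151.7 MPa
sigma = sigma_0 + k/sqrt(d) = 34 + 1151.7 = 1185.7 MPa

1185.7


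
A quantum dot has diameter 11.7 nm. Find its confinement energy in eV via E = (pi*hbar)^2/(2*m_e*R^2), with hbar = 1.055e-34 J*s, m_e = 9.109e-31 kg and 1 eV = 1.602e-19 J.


Radius R = 11.7/2 = 5.85 nm = 5.85e-09 m
E = (pi * 1.055e-34)^2 / (2 * 9.109e-31 * (5.85e-09)^2)
E(J) = 1.76194e-21
E = E(J) / 1.602e-19 = 0.011 eV

0.011


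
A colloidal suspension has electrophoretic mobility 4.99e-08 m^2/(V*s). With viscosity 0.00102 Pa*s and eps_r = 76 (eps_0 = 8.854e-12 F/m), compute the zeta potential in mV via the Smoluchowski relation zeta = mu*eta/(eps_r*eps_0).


Smoluchowski equation: zeta = mu * eta / (eps_r * eps_0)
zeta = 4.99e-08 * 0.00102 / (76 * 8.854e-12)
zeta = 0.075639 V = 75.64 mV

75.64


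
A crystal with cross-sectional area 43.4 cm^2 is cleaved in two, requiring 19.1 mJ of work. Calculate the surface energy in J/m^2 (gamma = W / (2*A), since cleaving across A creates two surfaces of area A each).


Convert: A = 43.4 cm^2 = 0.00434 m^2, W = 19.1 mJ = 0.0191 J
Cleaving exposes two faces of area A, so total new surface = 2*A and gamma = W / (2*A)
gamma = 0.0191 / (2 * 0.00434)
gamma = 2.2 J/m^2

2.2


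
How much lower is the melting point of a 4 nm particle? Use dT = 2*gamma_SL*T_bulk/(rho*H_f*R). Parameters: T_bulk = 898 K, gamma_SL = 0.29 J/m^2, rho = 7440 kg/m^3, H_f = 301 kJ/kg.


Radius R = 4/2 = 2 nm = 2e-09 m
Convert H_f = 301 kJ/kg = 301000 J/kg
dT = 2 * gamma_SL * T_bulk / (rho * H_f * R)
dT = 2 * 0.29 * 898 / (7440 * 301000 * 2e-09)
dT = 116.3 K

116.3


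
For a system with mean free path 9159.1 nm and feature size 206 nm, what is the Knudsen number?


Knudsen number Kn = lambda / L
Kn = 9159.1 / 206
Kn = 44.4617

44.4617


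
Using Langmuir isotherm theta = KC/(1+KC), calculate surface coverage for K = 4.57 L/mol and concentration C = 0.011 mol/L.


Langmuir isotherm: theta = K*C / (1 + K*C)
K*C = 4.57 * 0.011 = 0.05027
theta = 0.05027 / (1 + 0.05027) = 0.05027 / 1.05027
theta = 0.0479

0.0479


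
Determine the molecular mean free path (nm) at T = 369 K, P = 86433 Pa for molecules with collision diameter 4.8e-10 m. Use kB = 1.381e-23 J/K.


Mean free path: lambda = kB*T / (sqrt(2) * pi * d^2 * P)
lambda = 1.381e-23 * 369 / (sqrt(2) * pi * (4.8e-10)^2 * 86433)
lambda = 5.75961e-08 m
lambda = 57.6 nm

57.6


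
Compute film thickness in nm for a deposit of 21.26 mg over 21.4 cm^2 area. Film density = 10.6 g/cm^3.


Convert: m = 21.26 mg = 2.1260e-05 kg, A = 21.4 cm^2 = 2.1400e-03 m^2, rho = 10.6 g/cm^3 = 10600 kg/m^3
t = m / (A * rho)
t = 2.1260e-05 / (2.1400e-03 * 10600)
t = 9.3722e-07 m = 937.2 nm

937.2


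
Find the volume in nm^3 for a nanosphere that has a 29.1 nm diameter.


Radius r = 29.1/2 = 14.55 nm
Volume V = (4/3) * pi * r^3
V = (4/3) * pi * (14.55)^3
V = 12902.61 nm^3

12902.61


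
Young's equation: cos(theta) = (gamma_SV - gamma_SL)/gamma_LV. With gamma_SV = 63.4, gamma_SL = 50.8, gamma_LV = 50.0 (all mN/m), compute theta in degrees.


cos(theta) = (gamma_SV - gamma_SL) / gamma_LV
cos(theta) = (63.4 - 50.8) / 50.0
cos(theta) = 0.252
theta = arccos(0.252) = 75.4 degrees

75.4


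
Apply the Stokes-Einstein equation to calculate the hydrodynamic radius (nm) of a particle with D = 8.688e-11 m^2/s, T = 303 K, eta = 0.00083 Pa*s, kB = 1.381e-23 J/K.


Stokes-Einstein: R = kB*T / (6*pi*eta*D)
R = 1.381e-23 * 303 / (6 * pi * 0.00083 * 8.688e-11)
R = 3.07849e-09 m = 3.08 nm

3.08


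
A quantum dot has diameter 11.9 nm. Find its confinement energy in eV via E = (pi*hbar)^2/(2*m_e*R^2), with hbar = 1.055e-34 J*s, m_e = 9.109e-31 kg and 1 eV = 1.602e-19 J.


Radius R = 11.9/2 = 5.95 nm = 5.95e-09 m
E = (pi * 1.055e-34)^2 / (2 * 9.109e-31 * (5.95e-09)^2)
E(J) = 1.70322e-21
E = E(J) / 1.602e-19 = 0.0106 eV

0.0106


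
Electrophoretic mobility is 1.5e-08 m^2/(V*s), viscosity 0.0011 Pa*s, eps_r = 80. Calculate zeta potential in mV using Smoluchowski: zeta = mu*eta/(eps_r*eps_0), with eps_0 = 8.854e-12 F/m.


Smoluchowski equation: zeta = mu * eta / (eps_r * eps_0)
zeta = 1.5e-08 * 0.0011 / (80 * 8.854e-12)
zeta = 0.023295 V = 23.29 mV

23.29


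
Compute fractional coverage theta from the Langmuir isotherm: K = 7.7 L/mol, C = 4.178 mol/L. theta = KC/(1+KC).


Langmuir isotherm: theta = K*C / (1 + K*C)
K*C = 7.7 * 4.178 = 32.1706
theta = 32.1706 / (1 + 32.1706) = 32.1706 / 33.1706
theta = 0.9699

0.9699


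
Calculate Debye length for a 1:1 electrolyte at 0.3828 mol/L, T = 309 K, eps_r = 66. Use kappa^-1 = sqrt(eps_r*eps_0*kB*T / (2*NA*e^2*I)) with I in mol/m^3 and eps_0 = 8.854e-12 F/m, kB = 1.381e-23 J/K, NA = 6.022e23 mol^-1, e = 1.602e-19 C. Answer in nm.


Ionic strength I = 0.3828 * 1^2 * 1000 = 382.8 mol/m^3
kappa^-1 = sqrt(66 * 8.854e-12 * 1.381e-23 * 309 / (2 * 6.022e23 * (1.602e-19)^2 * 382.8))
kappa^-1 = 0.459 nm

0.459


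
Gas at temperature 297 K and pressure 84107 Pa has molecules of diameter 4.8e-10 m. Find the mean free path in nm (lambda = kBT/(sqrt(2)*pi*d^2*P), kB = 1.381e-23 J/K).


Mean free path: lambda = kB*T / (sqrt(2) * pi * d^2 * P)
lambda = 1.381e-23 * 297 / (sqrt(2) * pi * (4.8e-10)^2 * 84107)
lambda = 4.76399e-08 m
lambda = 47.64 nm

47.64


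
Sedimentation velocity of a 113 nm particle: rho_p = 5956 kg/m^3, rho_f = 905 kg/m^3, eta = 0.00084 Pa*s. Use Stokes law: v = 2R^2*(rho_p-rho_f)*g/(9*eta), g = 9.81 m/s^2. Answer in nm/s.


Radius R = 113/2 nm = 5.65e-08 m
Density difference = 5956 - 905 = 5051 kg/m^3
v = 2 * R^2 * (rho_p - rho_f) * g / (9 * eta)
v = 2 * (5.65e-08)^2 * 5051 * 9.81 / (9 * 0.00084)
v = 4.18458e-08 m/s = 41.8458 nm/s

41.8458


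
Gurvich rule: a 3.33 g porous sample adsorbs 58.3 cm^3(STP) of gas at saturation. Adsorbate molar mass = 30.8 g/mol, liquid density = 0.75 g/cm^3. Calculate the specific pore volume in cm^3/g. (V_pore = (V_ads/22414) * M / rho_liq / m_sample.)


Moles adsorbed n = V_ads / 22414 = 58.3 / 22414 = 2.601053e-03 mol
Liquid volume V_liq = n * M / rho_liq = 2.601053e-03 * 30.8 / 0.75 = 0.10682 cm^3
Specific pore volume V_pore = V_liq / m_sample = 0.10682 / 3.33
V_pore = 0.0321 cm^3/g

0.0321


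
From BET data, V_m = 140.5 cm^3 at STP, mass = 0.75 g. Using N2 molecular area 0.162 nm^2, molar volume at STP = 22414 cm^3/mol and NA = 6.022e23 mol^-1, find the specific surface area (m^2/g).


Number of moles in monolayer = V_m / 22414 = 140.5 / 22414 = 0.0062684
Number of molecules = moles * NA = 0.0062684 * 6.022e23
SA = molecules * sigma / mass
SA = (140.5 / 22414) * 6.022e23 * 0.162e-18 / 0.75
SA = 815.4 m^2/g

815.4


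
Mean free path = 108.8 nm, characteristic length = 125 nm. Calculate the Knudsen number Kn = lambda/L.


Knudsen number Kn = lambda / L
Kn = 108.8 / 125
Kn = 0.8704

0.8704


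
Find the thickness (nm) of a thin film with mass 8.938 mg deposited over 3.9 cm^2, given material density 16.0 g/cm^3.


Convert: m = 8.938 mg = 8.9380e-06 kg, A = 3.9 cm^2 = 3.9000e-04 m^2, rho = 16.0 g/cm^3 = 16000 kg/m^3
t = m / (A * rho)
t = 8.9380e-06 / (3.9000e-04 * 16000)
t = 1.4324e-06 m = 1432.4 nm

1432.4


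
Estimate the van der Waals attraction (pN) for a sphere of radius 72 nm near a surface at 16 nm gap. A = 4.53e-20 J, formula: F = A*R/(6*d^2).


Convert to SI: R = 72 nm = 7.2e-08 m, d = 16 nm = 1.6e-08 m
F = A * R / (6 * d^2)
F = 4.53e-20 * 7.2e-08 / (6 * (1.6e-08)^2)
F = 2.12344e-12 N = 2.123 pN

2.123


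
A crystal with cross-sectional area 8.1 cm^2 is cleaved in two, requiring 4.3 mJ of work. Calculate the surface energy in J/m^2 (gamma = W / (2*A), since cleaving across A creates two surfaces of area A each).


Convert: A = 8.1 cm^2 = 0.00081 m^2, W = 4.3 mJ = 0.0043 J
Cleaving exposes two faces of area A, so total new surface = 2*A and gamma = W / (2*A)
gamma = 0.0043 / (2 * 0.00081)
gamma = 2.654 J/m^2

2.654


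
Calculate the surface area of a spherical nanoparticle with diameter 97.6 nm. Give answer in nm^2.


Radius r = 97.6/2 = 48.8 nm
Surface area SA = 4 * pi * r^2
SA = 4 * pi * (48.8)^2
SA = 29926.06 nm^2

29926.06


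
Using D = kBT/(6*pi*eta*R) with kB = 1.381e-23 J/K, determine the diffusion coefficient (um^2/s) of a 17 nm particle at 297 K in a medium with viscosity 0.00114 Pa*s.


Radius R = 17/2 = 8.5 nm = 8.5e-09 m
D = kB*T / (6*pi*eta*R)
D = 1.381e-23 * 297 / (6 * pi * 0.00114 * 8.5e-09)
D = 2.24556e-11 m^2/s = 22.456 um^2/s

22.456


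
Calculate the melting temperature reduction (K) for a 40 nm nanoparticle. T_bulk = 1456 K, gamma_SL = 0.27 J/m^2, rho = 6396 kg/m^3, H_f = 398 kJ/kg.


Radius R = 40/2 = 20 nm = 2e-08 m
Convert H_f = 398 kJ/kg = 398000 J/kg
dT = 2 * gamma_SL * T_bulk / (rho * H_f * R)
dT = 2 * 0.27 * 1456 / (6396 * 398000 * 2e-08)
dT = 15.4 K

15.4


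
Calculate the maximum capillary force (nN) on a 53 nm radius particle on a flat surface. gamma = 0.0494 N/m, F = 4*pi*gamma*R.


Convert radius: R = 53 nm = 5.3e-08 m
F = 4 * pi * gamma * R
F = 4 * pi * 0.0494 * 5.3e-08
F = 3.29013e-08 N = 32.9013 nN

32.9013


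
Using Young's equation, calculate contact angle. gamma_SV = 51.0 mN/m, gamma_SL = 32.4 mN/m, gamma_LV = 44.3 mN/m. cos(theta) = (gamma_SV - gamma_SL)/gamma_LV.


cos(theta) = (gamma_SV - gamma_SL) / gamma_LV
cos(theta) = (51.0 - 32.4) / 44.3
cos(theta) = 0.419865
theta = arccos(0.419865) = 65.17 degrees

65.17


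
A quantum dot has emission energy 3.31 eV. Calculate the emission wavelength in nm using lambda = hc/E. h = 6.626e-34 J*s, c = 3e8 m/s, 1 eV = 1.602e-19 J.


Convert energy: E = 3.31 eV = 3.31 * 1.602e-19 = 5.30262e-19 J
lambda = h*c / E = 6.626e-34 * 3e8 / 5.30262e-19
lambda = 3.74871e-07 m = 374.9 nm

374.9


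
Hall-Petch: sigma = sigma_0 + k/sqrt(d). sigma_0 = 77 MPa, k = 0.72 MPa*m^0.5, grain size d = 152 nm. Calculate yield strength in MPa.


d = 152 nm = 1.52e-07 m
sqrt(d) = 0.0003898718
Hall-Petch contribution = k / sqrt(d) = 0.72 / 0.0003898718 = 1846.8 MPa
sigma = sigma_0 + k/sqrt(d) = 77 + 1846.8 = 1923.8 MPa

1923.8


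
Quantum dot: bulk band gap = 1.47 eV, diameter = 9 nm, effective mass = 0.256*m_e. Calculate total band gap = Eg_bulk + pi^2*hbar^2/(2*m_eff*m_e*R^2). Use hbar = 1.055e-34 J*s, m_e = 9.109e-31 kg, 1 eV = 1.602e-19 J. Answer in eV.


Radius R = 9/2 nm = 4.5e-09 m
Confinement energy dE = pi^2 * hbar^2 / (2 * m_eff * m_e * R^2)
dE = pi^2 * (1.055e-34)^2 / (2 * 0.256 * 9.109e-31 * (4.5e-09)^2) J, divided by 1.602e-19 J/eV
dE = 0.0726 eV
Total band gap = E_g(bulk) + dE = 1.47 + 0.0726 = 1.5426 eV

1.5426
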